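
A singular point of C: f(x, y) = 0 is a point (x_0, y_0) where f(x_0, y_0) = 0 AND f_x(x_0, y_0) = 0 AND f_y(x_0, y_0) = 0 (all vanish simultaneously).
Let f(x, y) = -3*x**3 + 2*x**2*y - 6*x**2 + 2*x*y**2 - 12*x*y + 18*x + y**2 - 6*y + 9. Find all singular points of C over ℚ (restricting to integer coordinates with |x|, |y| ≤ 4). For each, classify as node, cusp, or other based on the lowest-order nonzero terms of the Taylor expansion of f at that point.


Singular points: {(0, 3)}; classification: cusp.

Compute partial derivatives:
  f_x = -9*x**2 + 4*x*y - 12*x + 2*y**2 - 12*y + 18.
  f_y = 2*x**2 + 4*x*y - 12*x + 2*y - 6.
Scan x_0 ∈ {−4, ..., 4}. For each x_0, f_y(x_0, y) is a polynomial in y; find its integer roots y ∈ {−4, ..., 4}, then test f_x and f at those candidates.
  x = -4: f_y(-4, y) = 74 - 14*y; no integer root y with |y| ≤ 4.
  x = -3: f_y(-3, y) = 48 - 10*y; no integer root y with |y| ≤ 4.
  x = -2: f_y(-2, y) = 26 - 6*y; no integer root y with |y| ≤ 4.
  x = -1: f_y(-1, y) = 8 - 2*y; vanishes at y ∈ {4}. (-1, 4): f_x = -11 ≠ 0.
  x = 0: f_y(0, y) = 2*y - 6; vanishes at y ∈ {3}. (0, 3): f_x = 0, f = 0 — SINGULAR.
  x = 1: f_y(1, y) = 6*y - 16; no integer root y with |y| ≤ 4.
  x = 2: f_y(2, y) = 10*y - 22; no integer root y with |y| ≤ 4.
  x = 3: f_y(3, y) = 14*y - 24; no integer root y with |y| ≤ 4.
  x = 4: f_y(4, y) = 18*y - 22; no integer root y with |y| ≤ 4.
Only singular point on the grid: (0, 3).
Classify: substitute x = 0 + u, y = 3 + v and expand: f = -3*u**3 + 2*u**2*v + 2*u*v**2 + v**2.
No constant or linear terms (consistent with a singular point). Quadratic part: v**2. Cubic part: -3*u**3 + 2*u**2*v + 2*u*v**2.
The quadratic part v**2 is a perfect square, so there is a single (double) tangent line v = 0, i.e. y = 3. Restricting the cubic part to that line (v = 0) leaves -3*u**3 ≠ 0, so f is not divisible by v and the branch is v² ≈ 3*u**3 to lowest order — this is a cusp.
Classification: cusp.


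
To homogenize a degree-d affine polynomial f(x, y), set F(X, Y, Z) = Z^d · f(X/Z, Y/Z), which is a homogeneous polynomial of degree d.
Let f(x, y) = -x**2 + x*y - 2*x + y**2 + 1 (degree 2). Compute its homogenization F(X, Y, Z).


F(X, Y, Z) = -X**2 + X*Y - 2*X*Z + Y**2 + Z**2

deg(f) = 2.
Substitute x = X/Z, y = Y/Z into f, then multiply by Z^2.
  monomial -1·x^2·y^0 ↦ -1·X^2·Y^0·Z^0.
  monomial 1·x^1·y^1 ↦ 1·X^1·Y^1·Z^0.
  monomial -2·x^1·y^0 ↦ -2·X^1·Y^0·Z^1.
  monomial 1·x^0·y^2 ↦ 1·X^0·Y^2·Z^0.
  monomial 1·x^0·y^0 ↦ 1·X^0·Y^0·Z^2.
Collecting: F(X, Y, Z) = -X**2 + X*Y - 2*X*Z + Y**2 + Z**2.


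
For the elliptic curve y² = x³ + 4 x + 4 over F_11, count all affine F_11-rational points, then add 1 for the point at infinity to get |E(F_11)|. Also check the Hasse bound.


Affine points = {(0, 2), (0, 9), (1, 3), (1, 8), (2, 3), (2, 8), (7, 1), (7, 10), (8, 3), (8, 8)}; affine count = 10; |E(F_11)| = 11.

Discriminant check: Δ ∝ 4a³ + 27b² = 4·4³ + 27·4² = 4·64 + 27·16 ≡ 6 (mod 11). Nonzero ⇒ E is nonsingular.
For each x ∈ F_11, compute rhs = x³ + 4·x + 4 mod 11, then count y ∈ F_11 with y² ≡ rhs.
  x = 0: rhs = 4, matching y values: 2, 9 (2 points).
  x = 1: rhs = 9, matching y values: 3, 8 (2 points).
  x = 2: rhs = 9, matching y values: 3, 8 (2 points).
  x = 3: rhs = 10, matching y values: none (0 points).
  x = 4: rhs = 7, matching y values: none (0 points).
  x = 5: rhs = 6, matching y values: none (0 points).
  x = 6: rhs = 2, matching y values: none (0 points).
  x = 7: rhs = 1, matching y values: 1, 10 (2 points).
  x = 8: rhs = 9, matching y values: 3, 8 (2 points).
  x = 9: rhs = 10, matching y values: none (0 points).
  x = 10: rhs = 10, matching y values: none (0 points).
Total affine count: 10.
Full point count |E(F_11)| = 10 + 1 = 11.
Hasse bound: |11 − (11+1)| = |-1| = 1 ≤ 2√11 ≈ 6.6332 ✓.


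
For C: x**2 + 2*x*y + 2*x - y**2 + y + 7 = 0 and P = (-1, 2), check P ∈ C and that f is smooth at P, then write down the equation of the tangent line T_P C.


Tangent line at P: 4*x - 5*y + 14 = 0.

Step 1: f(-1, 2) = 0, so P lies on C.
Step 2: partial derivatives
  f_x(x, y) = 2*x + 2*y + 2, f_y(x, y) = 2*x - 2*y + 1.
  f_x(P) = 4, f_y(P) = -5 (gradient nonzero, so P is smooth).
Step 3: tangent line at P: 4·(x − -1) + -5·(y − 2) = 0.
Expanding: 4*x - 5*y + 14 = 0.


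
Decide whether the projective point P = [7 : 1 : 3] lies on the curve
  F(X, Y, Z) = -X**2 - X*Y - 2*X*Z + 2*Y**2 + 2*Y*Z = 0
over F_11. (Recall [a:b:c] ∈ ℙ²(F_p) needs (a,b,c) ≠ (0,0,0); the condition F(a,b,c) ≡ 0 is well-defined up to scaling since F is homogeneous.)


F(7,1,3) ≡ 9 (mod 11); P is NOT on the curve.

Evaluate F(7, 1, 3) term-by-term (mod 11).
  -X**2 ↦ -1·49·1·1 = -49
  -X*Y ↦ -1·7·1·1 = -7
  -2*X*Z ↦ -2·7·1·3 = -42
  2*Y**2 ↦ 2·1·1·1 = 2
  2*Y*Z ↦ 2·1·1·3 = 6
Sum: F(7, 1, 3) = (-49) + (-7) + (-42) + (2) + (6) = -90.
Reducing mod 11: -90 ≡ 9 (mod 11).
Since F(a, b, c) ≡ 9 ≠ 0 (mod 11), P does NOT lie on the curve.


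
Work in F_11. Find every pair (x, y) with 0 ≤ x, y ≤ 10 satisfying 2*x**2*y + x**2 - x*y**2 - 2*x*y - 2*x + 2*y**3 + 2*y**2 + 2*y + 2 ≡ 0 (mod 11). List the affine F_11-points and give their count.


Affine F_11-points: {(0, 10), (1, 5), (2, 4), (4, 9), (7, 4), (9, 7), (10, 7), (10, 9), (10, 10)}; count = 9.

For each of the 121 pairs (x, y) ∈ F_11², evaluate f(x, y) mod 11. Record the zeros.
  x = 0: [0↦2, 1↦8, 2↦8, 3↦3, 4↦5, 5↦4, 6↦1, 7↦8, 8↦4, 9↦1, 10↦0]  zeros at y ∈ {10}
  x = 1: [0↦1, 1↦6, 2↦3, 3↦4, 4↦10, 5↦0, 6↦8, 7↦2, 8↦5, 9↦7, 10↦9]  zeros at y ∈ {5}
  x = 2: [0↦2, 1↦10, 2↦8, 3↦8, 4↦0, 5↦7, 6↦8, 7↦4, 8↦7, 9↦7, 10↦5]  zeros at y ∈ {4}
  x = 3: [0↦5, 1↦9, 2↦1, 3↦4, 4↦8, 5↦3, 6↦1, 7↦3, 8↦10, 9↦1, 10↦10]  zeros at y ∈ ∅
  x = 4: [0↦10, 1↦3, 2↦4, 3↦3, 4↦1, 5↦10, 6↦9, 7↦10, 8↦3, 9↦0, 10↦2]  zeros at y ∈ {9}
  x = 5: [0↦6, 1↦3, 2↦6, 3↦5, 4↦1, 5↦6, 6↦10, 7↦3, 8↦8, 9↦4, 10↦3]  zeros at y ∈ ∅
  x = 6: [0↦4, 1↦9, 2↦7, 3↦10, 4↦8, 5↦2, 6↦4, 7↦4, 8↦3, 9↦2, 10↦2]  zeros at y ∈ ∅
  x = 7: [0↦4, 1↦10, 2↦7, 3↦7, 4↦0, 5↦9, 6↦2, 7↦2, 8↦10, 9↦5, 10↦10]  zeros at y ∈ {4}
  x = 8: [0↦6, 1↦6, 2↦6, 3↦7, 4↦10, 5↦5, 6↦4, 7↦8, 8↦7, 9↦2, 10↦5]  zeros at y ∈ ∅
  x = 9: [0↦10, 1↦8, 2↦4, 3↦10, 4↦5, 5↦1, 6↦10, 7↦0, 8↦5, 9↦4, 10↦9]  zeros at y ∈ {7}
  x = 10: [0↦5, 1↦5, 2↦1, 3↦5, 4↦7, 5↦8, 6↦9, 7↦0, 8↦4, 9↦0, 10↦0]  zeros at y ∈ {7, 9, 10}
Collecting zeros: affine points = {(0, 10), (1, 5), (2, 4), (4, 9), (7, 4), (9, 7), (10, 7), (10, 9), (10, 10)}.
Total count |C(F_11)_aff| = 9.


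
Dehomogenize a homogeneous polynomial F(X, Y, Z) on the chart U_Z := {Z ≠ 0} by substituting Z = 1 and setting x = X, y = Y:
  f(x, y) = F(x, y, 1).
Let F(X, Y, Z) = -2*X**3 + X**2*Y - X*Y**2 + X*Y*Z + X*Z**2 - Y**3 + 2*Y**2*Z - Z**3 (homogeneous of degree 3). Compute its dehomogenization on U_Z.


f(x, y) = -2*x**3 + x**2*y - x*y**2 + x*y + x - y**3 + 2*y**2 - 1

On U_Z we set Z = 1. Each monomial c·X^i·Y^j·Z^k in F becomes c·x^i·y^j·1^k = c·x^i·y^j.
Substituting Z = 1: F(X, Y, 1) = -2*x**3 + x**2*y - x*y**2 + x*y + x - y**3 + 2*y**2 - 1.
Note: deg(f) ≤ deg(F) = 3; strict inequality happens when F is divisible by Z (lost terms).


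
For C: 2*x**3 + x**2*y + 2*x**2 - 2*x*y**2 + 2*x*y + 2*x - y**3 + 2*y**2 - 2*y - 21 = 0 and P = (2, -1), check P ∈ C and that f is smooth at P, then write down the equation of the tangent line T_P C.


Tangent line at P: 26*x + 7*y - 45 = 0.

Step 1: f(2, -1) = 0, so P lies on C.
Step 2: partial derivatives
  f_x(x, y) = 6*x**2 + 2*x*y + 4*x - 2*y**2 + 2*y + 2, f_y(x, y) = x**2 - 4*x*y + 2*x - 3*y**2 + 4*y - 2.
  f_x(P) = 26, f_y(P) = 7 (gradient nonzero, so P is smooth).
Step 3: tangent line at P: 26·(x − 2) + 7·(y − -1) = 0.
Expanding: 26*x + 7*y - 45 = 0.


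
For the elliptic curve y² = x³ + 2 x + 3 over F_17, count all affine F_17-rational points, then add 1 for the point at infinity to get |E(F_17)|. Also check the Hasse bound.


Affine points = {(2, 7), (2, 10), (3, 6), (3, 11), (5, 6), (5, 11), (8, 2), (8, 15), (9, 6), (9, 11), (11, 8), (11, 9), (12, 2), (12, 15), (13, 4), (13, 13), (14, 2), (14, 15), (15, 5), (15, 12), (16, 0)}; affine count = 21; |E(F_17)| = 22.

Discriminant check: Δ ∝ 4a³ + 27b² = 4·2³ + 27·3² = 4·8 + 27·9 ≡ 3 (mod 17). Nonzero ⇒ E is nonsingular.
For each x ∈ F_17, compute rhs = x³ + 2·x + 3 mod 17, then count y ∈ F_17 with y² ≡ rhs.
  x = 0: rhs = 3, matching y values: none (0 points).
  x = 1: rhs = 6, matching y values: none (0 points).
  x = 2: rhs = 15, matching y values: 7, 10 (2 points).
  x = 3: rhs = 2, matching y values: 6, 11 (2 points).
  x = 4: rhs = 7, matching y values: none (0 points).
  x = 5: rhs = 2, matching y values: 6, 11 (2 points).
  x = 6: rhs = 10, matching y values: none (0 points).
  x = 7: rhs = 3, matching y values: none (0 points).
  x = 8: rhs = 4, matching y values: 2, 15 (2 points).
  x = 9: rhs = 2, matching y values: 6, 11 (2 points).
  x = 10: rhs = 3, matching y values: none (0 points).
  x = 11: rhs = 13, matching y values: 8, 9 (2 points).
  x = 12: rhs = 4, matching y values: 2, 15 (2 points).
  x = 13: rhs = 16, matching y values: 4, 13 (2 points).
  x = 14: rhs = 4, matching y values: 2, 15 (2 points).
  x = 15: rhs = 8, matching y values: 5, 12 (2 points).
  x = 16: rhs = 0, matching y values: 0 (1 points).
Total affine count: 21.
Full point count |E(F_17)| = 21 + 1 = 22.
Hasse bound: |22 − (17+1)| = |4| = 4 ≤ 2√17 ≈ 8.2462 ✓.


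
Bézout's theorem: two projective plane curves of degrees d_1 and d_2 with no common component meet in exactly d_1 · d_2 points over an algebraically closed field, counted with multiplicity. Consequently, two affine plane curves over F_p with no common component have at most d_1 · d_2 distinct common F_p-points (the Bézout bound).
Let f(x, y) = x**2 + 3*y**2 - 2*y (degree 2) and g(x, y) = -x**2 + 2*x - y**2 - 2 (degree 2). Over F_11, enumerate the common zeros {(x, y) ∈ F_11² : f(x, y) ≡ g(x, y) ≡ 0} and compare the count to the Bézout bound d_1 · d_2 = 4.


Common zeros: {(0, 8)}; count = 1; Bézout bound = 4.

deg(f) = 2, deg(g) = 2, so Bézout bound = 4.
Scan x ∈ F_11. For each x, list the y ∈ F_11 with f(x, y) ≡ 0 and those with g(x, y) ≡ 0 (mod 11); the common zeros in that column are the intersection.
  x = 0: f ≡ 0 at y ∈ {0, 8}; g ≡ 0 at y ∈ {3, 8}; common: {8}.
  x = 1: f ≡ 0 at y ∈ {3, 5}; g ≡ 0 at y ∈ ∅; common: ∅.
  x = 2: f ≡ 0 at y ∈ {4}; g ≡ 0 at y ∈ {3, 8}; common: ∅.
  x = 3: f ≡ 0 at y ∈ ∅; g ≡ 0 at y ∈ ∅; common: ∅.
  x = 4: f ≡ 0 at y ∈ ∅; g ≡ 0 at y ∈ {1, 10}; common: ∅.
  x = 5: f ≡ 0 at y ∈ {2, 6}; g ≡ 0 at y ∈ {4, 7}; common: ∅.
  x = 6: f ≡ 0 at y ∈ {2, 6}; g ≡ 0 at y ∈ ∅; common: ∅.
  x = 7: f ≡ 0 at y ∈ ∅; g ≡ 0 at y ∈ ∅; common: ∅.
  x = 8: f ≡ 0 at y ∈ ∅; g ≡ 0 at y ∈ {4, 7}; common: ∅.
  x = 9: f ≡ 0 at y ∈ {4}; g ≡ 0 at y ∈ {1, 10}; common: ∅.
  x = 10: f ≡ 0 at y ∈ {3, 5}; g ≡ 0 at y ∈ ∅; common: ∅.
Collecting: common zeros = {(0, 8)}, so the count is 1.
Comparison with the Bézout bound: 1 ≤ 4 = deg(f)·deg(g), as expected for curves with no common component (the affine F_11-count falls short of the bound because intersections may lie at infinity, over extension fields, or carry multiplicity).


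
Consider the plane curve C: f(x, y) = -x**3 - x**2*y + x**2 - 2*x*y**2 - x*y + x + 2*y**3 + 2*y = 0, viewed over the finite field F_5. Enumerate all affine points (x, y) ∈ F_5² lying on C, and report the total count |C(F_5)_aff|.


Affine F_5-points: {(0, 0), (0, 2), (0, 3), (2, 2), (3, 0), (3, 3)}; count = 6.

For each of the 25 pairs (x, y) ∈ F_5², evaluate f(x, y) mod 5. Record the zeros.
  x = 0: [0↦0, 1↦4, 2↦0, 3↦0, 4↦1]  zeros at y ∈ {0, 2, 3}
  x = 1: [0↦1, 1↦1, 2↦4, 3↦2, 4↦2]  zeros at y ∈ ∅
  x = 2: [0↦3, 1↦2, 2↦0, 3↦4, 4↦1]  zeros at y ∈ {2}
  x = 3: [0↦0, 1↦1, 2↦2, 3↦0, 4↦2]  zeros at y ∈ {0, 3}
  x = 4: [0↦1, 1↦2, 2↦4, 3↦4, 4↦4]  zeros at y ∈ ∅
Collecting zeros: affine points = {(0, 0), (0, 2), (0, 3), (2, 2), (3, 0), (3, 3)}.
Total count |C(F_5)_aff| = 6.


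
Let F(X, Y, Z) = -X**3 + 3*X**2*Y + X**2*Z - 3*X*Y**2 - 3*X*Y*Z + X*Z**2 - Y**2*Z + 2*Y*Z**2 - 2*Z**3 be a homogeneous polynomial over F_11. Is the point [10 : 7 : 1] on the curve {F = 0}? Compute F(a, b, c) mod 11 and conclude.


F(10,7,1) ≡ 10 (mod 11); P is NOT on the curve.

Evaluate F(10, 7, 1) term-by-term (mod 11).
  -X**3 ↦ -1·1000·1·1 = -1000
  3*X**2*Y ↦ 3·100·7·1 = 2100
  X**2*Z ↦ 1·100·1·1 = 100
  -3*X*Y**2 ↦ -3·10·49·1 = -1470
  -3*X*Y*Z ↦ -3·10·7·1 = -210
  X*Z**2 ↦ 1·10·1·1 = 10
  -Y**2*Z ↦ -1·1·49·1 = -49
  2*Y*Z**2 ↦ 2·1·7·1 = 14
  -2*Z**3 ↦ -2·1·1·1 = -2
Sum: F(10, 7, 1) = (-1000) + (2100) + (100) + (-1470) + (-210) + (10) + (-49) + (14) + (-2) = -507.
Reducing mod 11: -507 ≡ 10 (mod 11).
Since F(a, b, c) ≡ 10 ≠ 0 (mod 11), P does NOT lie on the curve.


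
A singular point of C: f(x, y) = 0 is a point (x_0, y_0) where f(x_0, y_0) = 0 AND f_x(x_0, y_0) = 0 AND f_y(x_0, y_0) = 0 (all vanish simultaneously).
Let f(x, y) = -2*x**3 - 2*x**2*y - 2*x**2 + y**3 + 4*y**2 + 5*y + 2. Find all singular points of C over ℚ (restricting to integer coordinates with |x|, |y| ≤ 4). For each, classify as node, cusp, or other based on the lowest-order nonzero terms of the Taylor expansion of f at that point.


Singular points: {(0, -1)}; classification: cusp.

Compute partial derivatives:
  f_x = -6*x**2 - 4*x*y - 4*x.
  f_y = -2*x**2 + 3*y**2 + 8*y + 5.
Scan x_0 ∈ {−4, ..., 4}. For each x_0, f_y(x_0, y) is a polynomial in y; find its integer roots y ∈ {−4, ..., 4}, then test f_x and f at those candidates.
  x = -4: f_y(-4, y) = 3*y**2 + 8*y - 27; no integer root y with |y| ≤ 4.
  x = -3: f_y(-3, y) = 3*y**2 + 8*y - 13; no integer root y with |y| ≤ 4.
  x = -2: f_y(-2, y) = 3*y**2 + 8*y - 3; vanishes at y ∈ {-3}. (-2, -3): f_x = -40 ≠ 0.
  x = -1: f_y(-1, y) = 3*y**2 + 8*y + 3; no integer root y with |y| ≤ 4.
  x = 0: f_y(0, y) = 3*y**2 + 8*y + 5; vanishes at y ∈ {-1}. (0, -1): f_x = 0, f = 0 — SINGULAR.
  x = 1: f_y(1, y) = 3*y**2 + 8*y + 3; no integer root y with |y| ≤ 4.
  x = 2: f_y(2, y) = 3*y**2 + 8*y - 3; vanishes at y ∈ {-3}. (2, -3): f_x = -8 ≠ 0.
  x = 3: f_y(3, y) = 3*y**2 + 8*y - 13; no integer root y with |y| ≤ 4.
  x = 4: f_y(4, y) = 3*y**2 + 8*y - 27; no integer root y with |y| ≤ 4.
Only singular point on the grid: (0, -1).
Classify: substitute x = 0 + u, y = -1 + v and expand: f = -2*u**3 - 2*u**2*v + v**3 + v**2.
No constant or linear terms (consistent with a singular point). Quadratic part: v**2. Cubic part: -2*u**3 - 2*u**2*v + v**3.
The quadratic part v**2 is a perfect square, so there is a single (double) tangent line v = 0, i.e. y = -1. Restricting the cubic part to that line (v = 0) leaves -2*u**3 ≠ 0, so f is not divisible by v and the branch is v² ≈ 2*u**3 to lowest order — this is a cusp.
Classification: cusp.


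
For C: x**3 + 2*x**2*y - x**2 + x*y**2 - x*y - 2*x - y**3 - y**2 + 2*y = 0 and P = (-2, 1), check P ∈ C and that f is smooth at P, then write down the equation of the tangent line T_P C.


Tangent line at P: 6*x + 3*y + 9 = 0.

Step 1: f(-2, 1) = 0, so P lies on C.
Step 2: partial derivatives
  f_x(x, y) = 3*x**2 + 4*x*y - 2*x + y**2 - y - 2, f_y(x, y) = 2*x**2 + 2*x*y - x - 3*y**2 - 2*y + 2.
  f_x(P) = 6, f_y(P) = 3 (gradient nonzero, so P is smooth).
Step 3: tangent line at P: 6·(x − -2) + 3·(y − 1) = 0.
Expanding: 6*x + 3*y + 9 = 0.


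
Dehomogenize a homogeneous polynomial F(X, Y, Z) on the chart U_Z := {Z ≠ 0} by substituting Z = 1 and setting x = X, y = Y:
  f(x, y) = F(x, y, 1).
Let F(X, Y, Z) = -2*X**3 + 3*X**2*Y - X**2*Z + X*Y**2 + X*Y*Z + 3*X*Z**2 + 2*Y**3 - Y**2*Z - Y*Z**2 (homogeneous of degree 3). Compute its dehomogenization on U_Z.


f(x, y) = -2*x**3 + 3*x**2*y - x**2 + x*y**2 + x*y + 3*x + 2*y**3 - y**2 - y

On U_Z we set Z = 1. Each monomial c·X^i·Y^j·Z^k in F becomes c·x^i·y^j·1^k = c·x^i·y^j.
Substituting Z = 1: F(X, Y, 1) = -2*x**3 + 3*x**2*y - x**2 + x*y**2 + x*y + 3*x + 2*y**3 - y**2 - y.
Note: deg(f) ≤ deg(F) = 3; strict inequality happens when F is divisible by Z (lost terms).


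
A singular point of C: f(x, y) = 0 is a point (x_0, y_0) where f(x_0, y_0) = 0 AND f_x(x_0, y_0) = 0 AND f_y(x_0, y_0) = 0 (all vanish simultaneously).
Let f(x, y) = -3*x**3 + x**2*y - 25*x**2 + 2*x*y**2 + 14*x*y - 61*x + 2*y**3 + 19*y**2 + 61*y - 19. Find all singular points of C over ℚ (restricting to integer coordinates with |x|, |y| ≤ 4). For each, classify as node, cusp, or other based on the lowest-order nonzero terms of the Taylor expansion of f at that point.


Singular points: {(-3, -2)}; classification: cusp.

Compute partial derivatives:
  f_x = -9*x**2 + 2*x*y - 50*x + 2*y**2 + 14*y - 61.
  f_y = x**2 + 4*x*y + 14*x + 6*y**2 + 38*y + 61.
Scan x_0 ∈ {−4, ..., 4}. For each x_0, f_y(x_0, y) is a polynomial in y; find its integer roots y ∈ {−4, ..., 4}, then test f_x and f at those candidates.
  x = -4: f_y(-4, y) = 6*y**2 + 22*y + 21; no integer root y with |y| ≤ 4.
  x = -3: f_y(-3, y) = 6*y**2 + 26*y + 28; vanishes at y ∈ {-2}. (-3, -2): f_x = 0, f = 0 — SINGULAR.
  x = -2: f_y(-2, y) = 6*y**2 + 30*y + 37; no integer root y with |y| ≤ 4.
  x = -1: f_y(-1, y) = 6*y**2 + 34*y + 48; vanishes at y ∈ {-3}. (-1, -3): f_x = -38 ≠ 0.
  x = 0: f_y(0, y) = 6*y**2 + 38*y + 61; no integer root y with |y| ≤ 4.
  x = 1: f_y(1, y) = 6*y**2 + 42*y + 76; no integer root y with |y| ≤ 4.
  x = 2: f_y(2, y) = 6*y**2 + 46*y + 93; no integer root y with |y| ≤ 4.
  x = 3: f_y(3, y) = 6*y**2 + 50*y + 112; no integer root y with |y| ≤ 4.
  x = 4: f_y(4, y) = 6*y**2 + 54*y + 133; no integer root y with |y| ≤ 4.
Only singular point on the grid: (-3, -2).
Classify: substitute x = -3 + u, y = -2 + v and expand: f = -3*u**3 + u**2*v + 2*u*v**2 + 2*v**3 + v**2.
No constant or linear terms (consistent with a singular point). Quadratic part: v**2. Cubic part: -3*u**3 + u**2*v + 2*u*v**2 + 2*v**3.
The quadratic part v**2 is a perfect square, so there is a single (double) tangent line v = 0, i.e. y = -2. Restricting the cubic part to that line (v = 0) leaves -3*u**3 ≠ 0, so f is not divisible by v and the branch is v² ≈ 3*u**3 to lowest order — this is a cusp.
Classification: cusp.


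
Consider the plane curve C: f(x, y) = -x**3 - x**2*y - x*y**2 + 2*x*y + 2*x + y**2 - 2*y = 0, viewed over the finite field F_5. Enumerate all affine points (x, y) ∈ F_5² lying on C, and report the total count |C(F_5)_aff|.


Affine F_5-points: {(0, 0), (0, 2), (1, 1)}; count = 3.

For each of the 25 pairs (x, y) ∈ F_5², evaluate f(x, y) mod 5. Record the zeros.
  x = 0: [0↦0, 1↦4, 2↦0, 3↦3, 4↦3]  zeros at y ∈ {0, 2}
  x = 1: [0↦1, 1↦0, 2↦4, 3↦3, 4↦2]  zeros at y ∈ {1}
  x = 2: [0↦1, 1↦3, 2↦3, 3↦1, 4↦2]  zeros at y ∈ ∅
  x = 3: [0↦4, 1↦2, 2↦1, 3↦1, 4↦2]  zeros at y ∈ ∅
  x = 4: [0↦4, 1↦1, 2↦2, 3↦2, 4↦1]  zeros at y ∈ ∅
Collecting zeros: affine points = {(0, 0), (0, 2), (1, 1)}.
Total count |C(F_5)_aff| = 3.


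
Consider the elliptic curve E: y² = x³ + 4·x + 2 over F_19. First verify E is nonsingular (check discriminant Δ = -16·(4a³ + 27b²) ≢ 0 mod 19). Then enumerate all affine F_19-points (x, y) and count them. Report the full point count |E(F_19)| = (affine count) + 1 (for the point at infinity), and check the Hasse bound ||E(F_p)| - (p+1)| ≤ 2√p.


Affine points = {(1, 8), (1, 11), (4, 5), (4, 14), (9, 8), (9, 11), (10, 4), (10, 15), (11, 3), (11, 16), (12, 7), (12, 12), (13, 3), (13, 16), (14, 3), (14, 16), (15, 6), (15, 13), (16, 1), (16, 18), (17, 9), (17, 10), (18, 4), (18, 15)}; affine count = 24; |E(F_19)| = 25.

Discriminant check: Δ ∝ 4a³ + 27b² = 4·4³ + 27·2² = 4·64 + 27·4 ≡ 3 (mod 19). Nonzero ⇒ E is nonsingular.
For each x ∈ F_19, compute rhs = x³ + 4·x + 2 mod 19, then count y ∈ F_19 with y² ≡ rhs.
  x = 0: rhs = 2, matching y values: none (0 points).
  x = 1: rhs = 7, matching y values: 8, 11 (2 points).
  x = 2: rhs = 18, matching y values: none (0 points).
  x = 3: rhs = 3, matching y values: none (0 points).
  x = 4: rhs = 6, matching y values: 5, 14 (2 points).
  x = 5: rhs = 14, matching y values: none (0 points).
  x = 6: rhs = 14, matching y values: none (0 points).
  x = 7: rhs = 12, matching y values: none (0 points).
  x = 8: rhs = 14, matching y values: none (0 points).
  x = 9: rhs = 7, matching y values: 8, 11 (2 points).
  x = 10: rhs = 16, matching y values: 4, 15 (2 points).
  x = 11: rhs = 9, matching y values: 3, 16 (2 points).
  x = 12: rhs = 11, matching y values: 7, 12 (2 points).
  x = 13: rhs = 9, matching y values: 3, 16 (2 points).
  x = 14: rhs = 9, matching y values: 3, 16 (2 points).
  x = 15: rhs = 17, matching y values: 6, 13 (2 points).
  x = 16: rhs = 1, matching y values: 1, 18 (2 points).
  x = 17: rhs = 5, matching y values: 9, 10 (2 points).
  x = 18: rhs = 16, matching y values: 4, 15 (2 points).
Total affine count: 24.
Full point count |E(F_19)| = 24 + 1 = 25.
Hasse bound: |25 − (19+1)| = |5| = 5 ≤ 2√19 ≈ 8.7178 ✓.


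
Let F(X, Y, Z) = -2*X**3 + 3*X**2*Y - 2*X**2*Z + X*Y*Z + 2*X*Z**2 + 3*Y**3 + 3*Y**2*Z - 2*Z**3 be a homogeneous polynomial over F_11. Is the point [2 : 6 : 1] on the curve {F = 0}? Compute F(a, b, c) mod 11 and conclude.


F(2,6,1) ≡ 4 (mod 11); P is NOT on the curve.

Evaluate F(2, 6, 1) term-by-term (mod 11).
  -2*X**3 ↦ -2·8·1·1 = -16
  3*X**2*Y ↦ 3·4·6·1 = 72
  -2*X**2*Z ↦ -2·4·1·1 = -8
  X*Y*Z ↦ 1·2·6·1 = 12
  2*X*Z**2 ↦ 2·2·1·1 = 4
  3*Y**3 ↦ 3·1·216·1 = 648
  3*Y**2*Z ↦ 3·1·36·1 = 108
  -2*Z**3 ↦ -2·1·1·1 = -2
Sum: F(2, 6, 1) = (-16) + (72) + (-8) + (12) + (4) + (648) + (108) + (-2) = 818.
Reducing mod 11: 818 ≡ 4 (mod 11).
Since F(a, b, c) ≡ 4 ≠ 0 (mod 11), P does NOT lie on the curve.


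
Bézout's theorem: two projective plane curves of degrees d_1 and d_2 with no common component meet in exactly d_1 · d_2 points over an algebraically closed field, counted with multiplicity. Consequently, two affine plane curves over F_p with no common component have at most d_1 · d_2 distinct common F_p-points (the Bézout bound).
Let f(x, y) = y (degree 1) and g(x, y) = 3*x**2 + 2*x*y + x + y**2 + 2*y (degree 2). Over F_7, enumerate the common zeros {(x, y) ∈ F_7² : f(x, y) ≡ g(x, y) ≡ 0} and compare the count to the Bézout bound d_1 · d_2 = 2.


Common zeros: {(0, 0), (2, 0)}; count = 2; Bézout bound = 2.

deg(f) = 1, deg(g) = 2, so Bézout bound = 2.
Scan x ∈ F_7. For each x, list the y ∈ F_7 with f(x, y) ≡ 0 and those with g(x, y) ≡ 0 (mod 7); the common zeros in that column are the intersection.
  x = 0: f ≡ 0 at y ∈ {0}; g ≡ 0 at y ∈ {0, 5}; common: {0}.
  x = 1: f ≡ 0 at y ∈ {0}; g ≡ 0 at y ∈ {5}; common: ∅.
  x = 2: f ≡ 0 at y ∈ {0}; g ≡ 0 at y ∈ {0, 1}; common: {0}.
  x = 3: f ≡ 0 at y ∈ {0}; g ≡ 0 at y ∈ {3}; common: ∅.
  x = 4: f ≡ 0 at y ∈ {0}; g ≡ 0 at y ∈ {1, 3}; common: ∅.
  x = 5: f ≡ 0 at y ∈ {0}; g ≡ 0 at y ∈ ∅; common: ∅.
  x = 6: f ≡ 0 at y ∈ {0}; g ≡ 0 at y ∈ ∅; common: ∅.
Collecting: common zeros = {(0, 0), (2, 0)}, so the count is 2.
Comparison with the Bézout bound: 2 ≤ 2 = deg(f)·deg(g), as expected for curves with no common component (the bound is attained).


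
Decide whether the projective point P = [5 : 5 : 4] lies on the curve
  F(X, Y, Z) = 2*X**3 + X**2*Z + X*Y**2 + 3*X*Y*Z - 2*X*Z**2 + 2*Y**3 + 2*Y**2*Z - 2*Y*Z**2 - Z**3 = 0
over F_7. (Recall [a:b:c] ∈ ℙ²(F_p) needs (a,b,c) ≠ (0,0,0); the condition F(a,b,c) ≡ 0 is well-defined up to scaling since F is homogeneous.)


F(5,5,4) ≡ 1 (mod 7); P is NOT on the curve.

Evaluate F(5, 5, 4) term-by-term (mod 7).
  2*X**3 ↦ 2·125·1·1 = 250
  X**2*Z ↦ 1·25·1·4 = 100
  X*Y**2 ↦ 1·5·25·1 = 125
  3*X*Y*Z ↦ 3·5·5·4 = 300
  -2*X*Z**2 ↦ -2·5·1·16 = -160
  2*Y**3 ↦ 2·1·125·1 = 250
  2*Y**2*Z ↦ 2·1·25·4 = 200
  -2*Y*Z**2 ↦ -2·1·5·16 = -160
  -Z**3 ↦ -1·1·1·64 = -64
Sum: F(5, 5, 4) = (250) + (100) + (125) + (300) + (-160) + (250) + (200) + (-160) + (-64) = 841.
Reducing mod 7: 841 ≡ 1 (mod 7).
Since F(a, b, c) ≡ 1 ≠ 0 (mod 7), P does NOT lie on the curve.


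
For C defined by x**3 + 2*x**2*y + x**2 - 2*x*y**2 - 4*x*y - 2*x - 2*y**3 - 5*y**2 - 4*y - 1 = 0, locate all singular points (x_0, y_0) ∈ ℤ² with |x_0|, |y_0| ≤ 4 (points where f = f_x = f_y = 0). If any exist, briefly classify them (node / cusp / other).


Singular points: {(0, -1)}; classification: node.

Compute partial derivatives:
  f_x = 3*x**2 + 4*x*y + 2*x - 2*y**2 - 4*y - 2.
  f_y = 2*x**2 - 4*x*y - 4*x - 6*y**2 - 10*y - 4.
Scan x_0 ∈ {−4, ..., 4}. For each x_0, f_y(x_0, y) is a polynomial in y; find its integer roots y ∈ {−4, ..., 4}, then test f_x and f at those candidates.
  x = -4: f_y(-4, y) = -6*y**2 + 6*y + 44; no integer root y with |y| ≤ 4.
  x = -3: f_y(-3, y) = -6*y**2 + 2*y + 26; no integer root y with |y| ≤ 4.
  x = -2: f_y(-2, y) = -6*y**2 - 2*y + 12; no integer root y with |y| ≤ 4.
  x = -1: f_y(-1, y) = -6*y**2 - 6*y + 2; no integer root y with |y| ≤ 4.
  x = 0: f_y(0, y) = -6*y**2 - 10*y - 4; vanishes at y ∈ {-1}. (0, -1): f_x = 0, f = 0 — SINGULAR.
  x = 1: f_y(1, y) = -6*y**2 - 14*y - 6; no integer root y with |y| ≤ 4.
  x = 2: f_y(2, y) = -6*y**2 - 18*y - 4; no integer root y with |y| ≤ 4.
  x = 3: f_y(3, y) = -6*y**2 - 22*y + 2; no integer root y with |y| ≤ 4.
  x = 4: f_y(4, y) = -6*y**2 - 26*y + 12; no integer root y with |y| ≤ 4.
Only singular point on the grid: (0, -1).
Classify: substitute x = 0 + u, y = -1 + v and expand: f = u**3 + 2*u**2*v - u**2 - 2*u*v**2 - 2*v**3 + v**2.
No constant or linear terms (consistent with a singular point). Quadratic part: -u**2 + v**2. Cubic part: u**3 + 2*u**2*v - 2*u*v**2 - 2*v**3.
The quadratic part v**2 - u**2 = (v − u)(v + u) splits into two distinct linear factors, so there are two distinct tangent lines y − -1 = ±(x − 0) — this is a node (ordinary double point).
Classification: node.


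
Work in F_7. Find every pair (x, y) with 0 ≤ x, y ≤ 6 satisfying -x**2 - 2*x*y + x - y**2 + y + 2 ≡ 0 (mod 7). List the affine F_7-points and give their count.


Affine F_7-points: {(0, 2), (0, 6), (1, 1), (1, 5), (2, 0), (2, 4), (3, 3), (3, 6), (4, 2), (4, 5), (5, 1), (5, 4), (6, 0), (6, 3)}; count = 14.

For each of the 49 pairs (x, y) ∈ F_7², evaluate f(x, y) mod 7. Record the zeros.
  x = 0: [0↦2, 1↦2, 2↦0, 3↦3, 4↦4, 5↦3, 6↦0]  zeros at y ∈ {2, 6}
  x = 1: [0↦2, 1↦0, 2↦3, 3↦4, 4↦3, 5↦0, 6↦2]  zeros at y ∈ {1, 5}
  x = 2: [0↦0, 1↦3, 2↦4, 3↦3, 4↦0, 5↦2, 6↦2]  zeros at y ∈ {0, 4}
  x = 3: [0↦3, 1↦4, 2↦3, 3↦0, 4↦2, 5↦2, 6↦0]  zeros at y ∈ {3, 6}
  x = 4: [0↦4, 1↦3, 2↦0, 3↦2, 4↦2, 5↦0, 6↦3]  zeros at y ∈ {2, 5}
  x = 5: [0↦3, 1↦0, 2↦2, 3↦2, 4↦0, 5↦3, 6↦4]  zeros at y ∈ {1, 4}
  x = 6: [0↦0, 1↦2, 2↦2, 3↦0, 4↦3, 5↦4, 6↦3]  zeros at y ∈ {0, 3}
Collecting zeros: affine points = {(0, 2), (0, 6), (1, 1), (1, 5), (2, 0), (2, 4), (3, 3), (3, 6), (4, 2), (4, 5), (5, 1), (5, 4), (6, 0), (6, 3)}.
Total count |C(F_7)_aff| = 14.


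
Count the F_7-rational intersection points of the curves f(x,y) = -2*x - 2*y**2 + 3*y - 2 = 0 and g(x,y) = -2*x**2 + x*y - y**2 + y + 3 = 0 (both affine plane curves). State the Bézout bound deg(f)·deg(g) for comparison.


Common zeros: ∅; count = 0; Bézout bound = 4.

deg(f) = 2, deg(g) = 2, so Bézout bound = 4.
Scan x ∈ F_7. For each x, list the y ∈ F_7 with f(x, y) ≡ 0 and those with g(x, y) ≡ 0 (mod 7); the common zeros in that column are the intersection.
  x = 0: f ≡ 0 at y ∈ {6}; g ≡ 0 at y ∈ ∅; common: ∅.
  x = 1: f ≡ 0 at y ∈ ∅; g ≡ 0 at y ∈ {4, 5}; common: ∅.
  x = 2: f ≡ 0 at y ∈ ∅; g ≡ 0 at y ∈ ∅; common: ∅.
  x = 3: f ≡ 0 at y ∈ {1, 4}; g ≡ 0 at y ∈ ∅; common: ∅.
  x = 4: f ≡ 0 at y ∈ ∅; g ≡ 0 at y ∈ {6}; common: ∅.
  x = 5: f ≡ 0 at y ∈ {2, 3}; g ≡ 0 at y ∈ {1, 5}; common: ∅.
  x = 6: f ≡ 0 at y ∈ {0, 5}; g ≡ 0 at y ∈ {1, 6}; common: ∅.
Collecting: common zeros = ∅, so the count is 0.
Comparison with the Bézout bound: 0 ≤ 4 = deg(f)·deg(g), as expected for curves with no common component (the affine F_7-count falls short of the bound because intersections may lie at infinity, over extension fields, or carry multiplicity).


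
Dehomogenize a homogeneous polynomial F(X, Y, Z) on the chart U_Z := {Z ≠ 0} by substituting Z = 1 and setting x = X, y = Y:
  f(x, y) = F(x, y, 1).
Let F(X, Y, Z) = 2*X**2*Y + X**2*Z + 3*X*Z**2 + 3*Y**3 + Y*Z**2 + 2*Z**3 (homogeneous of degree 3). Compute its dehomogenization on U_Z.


f(x, y) = 2*x**2*y + x**2 + 3*x + 3*y**3 + y + 2

On U_Z we set Z = 1. Each monomial c·X^i·Y^j·Z^k in F becomes c·x^i·y^j·1^k = c·x^i·y^j.
Substituting Z = 1: F(X, Y, 1) = 2*x**2*y + x**2 + 3*x + 3*y**3 + y + 2.
Note: deg(f) ≤ deg(F) = 3; strict inequality happens when F is divisible by Z (lost terms).


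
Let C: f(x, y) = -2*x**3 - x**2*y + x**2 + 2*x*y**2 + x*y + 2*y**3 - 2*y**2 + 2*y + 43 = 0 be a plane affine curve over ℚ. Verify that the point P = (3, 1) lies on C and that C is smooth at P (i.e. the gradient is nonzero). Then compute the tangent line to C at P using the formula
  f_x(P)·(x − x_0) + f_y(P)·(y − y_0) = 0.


Tangent line at P: -51*x + 10*y + 143 = 0.

Step 1: f(3, 1) = 0, so P lies on C.
Step 2: partial derivatives
  f_x(x, y) = -6*x**2 - 2*x*y + 2*x + 2*y**2 + y, f_y(x, y) = -x**2 + 4*x*y + x + 6*y**2 - 4*y + 2.
  f_x(P) = -51, f_y(P) = 10 (gradient nonzero, so P is smooth).
Step 3: tangent line at P: -51·(x − 3) + 10·(y − 1) = 0.
Expanding: -51*x + 10*y + 143 = 0.


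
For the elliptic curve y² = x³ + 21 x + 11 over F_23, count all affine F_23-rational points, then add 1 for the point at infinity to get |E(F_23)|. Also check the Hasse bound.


Affine points = {(3, 3), (3, 20), (6, 10), (6, 13), (7, 8), (7, 15), (8, 1), (8, 22), (9, 3), (9, 20), (10, 5), (10, 18), (11, 3), (11, 20), (12, 6), (12, 17), (14, 6), (14, 17), (16, 2), (16, 21), (19, 1), (19, 22), (20, 6), (20, 17), (22, 9), (22, 14)}; affine count = 26; |E(F_23)| = 27.

Discriminant check: Δ ∝ 4a³ + 27b² = 4·21³ + 27·11² = 4·9261 + 27·121 ≡ 15 (mod 23). Nonzero ⇒ E is nonsingular.
For each x ∈ F_23, compute rhs = x³ + 21·x + 11 mod 23, then count y ∈ F_23 with y² ≡ rhs.
  x = 0: rhs = 11, matching y values: none (0 points).
  x = 1: rhs = 10, matching y values: none (0 points).
  x = 2: rhs = 15, matching y values: none (0 points).
  x = 3: rhs = 9, matching y values: 3, 20 (2 points).
  x = 4: rhs = 21, matching y values: none (0 points).
  x = 5: rhs = 11, matching y values: none (0 points).
  x = 6: rhs = 8, matching y values: 10, 13 (2 points).
  x = 7: rhs = 18, matching y values: 8, 15 (2 points).
  x = 8: rhs = 1, matching y values: 1, 22 (2 points).
  x = 9: rhs = 9, matching y values: 3, 20 (2 points).
  x = 10: rhs = 2, matching y values: 5, 18 (2 points).
  x = 11: rhs = 9, matching y values: 3, 20 (2 points).
  x = 12: rhs = 13, matching y values: 6, 17 (2 points).
  x = 13: rhs = 20, matching y values: none (0 points).
  x = 14: rhs = 13, matching y values: 6, 17 (2 points).
  x = 15: rhs = 21, matching y values: none (0 points).
  x = 16: rhs = 4, matching y values: 2, 21 (2 points).
  x = 17: rhs = 14, matching y values: none (0 points).
  x = 18: rhs = 11, matching y values: none (0 points).
  x = 19: rhs = 1, matching y values: 1, 22 (2 points).
  x = 20: rhs = 13, matching y values: 6, 17 (2 points).
  x = 21: rhs = 7, matching y values: none (0 points).
  x = 22: rhs = 12, matching y values: 9, 14 (2 points).
Total affine count: 26.
Full point count |E(F_23)| = 26 + 1 = 27.
Hasse bound: |27 − (23+1)| = |3| = 3 ≤ 2√23 ≈ 9.5917 ✓.


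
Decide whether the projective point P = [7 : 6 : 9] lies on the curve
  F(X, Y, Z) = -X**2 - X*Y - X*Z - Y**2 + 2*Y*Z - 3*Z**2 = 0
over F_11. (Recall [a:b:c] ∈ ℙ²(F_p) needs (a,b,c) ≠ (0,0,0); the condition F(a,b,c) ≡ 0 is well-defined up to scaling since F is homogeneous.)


F(7,6,9) ≡ 5 (mod 11); P is NOT on the curve.

Evaluate F(7, 6, 9) term-by-term (mod 11).
  -X**2 ↦ -1·49·1·1 = -49
  -X*Y ↦ -1·7·6·1 = -42
  -X*Z ↦ -1·7·1·9 = -63
  -Y**2 ↦ -1·1·36·1 = -36
  2*Y*Z ↦ 2·1·6·9 = 108
  -3*Z**2 ↦ -3·1·1·81 = -243
Sum: F(7, 6, 9) = (-49) + (-42) + (-63) + (-36) + (108) + (-243) = -325.
Reducing mod 11: -325 ≡ 5 (mod 11).
Since F(a, b, c) ≡ 5 ≠ 0 (mod 11), P does NOT lie on the curve.


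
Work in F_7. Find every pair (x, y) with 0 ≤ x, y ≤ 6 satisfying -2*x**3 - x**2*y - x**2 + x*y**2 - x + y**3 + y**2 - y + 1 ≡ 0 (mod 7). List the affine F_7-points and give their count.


Affine F_7-points: {(0, 4), (1, 6), (2, 0), (2, 5), (2, 6), (3, 1), (4, 0), (4, 3), (4, 6), (6, 2)}; count = 10.

For each of the 49 pairs (x, y) ∈ F_7², evaluate f(x, y) mod 7. Record the zeros.
  x = 0: [0↦1, 1↦2, 2↦4, 3↦6, 4↦0, 5↦6, 6↦2]  zeros at y ∈ {4}
  x = 1: [0↦4, 1↦5, 2↦2, 3↦1, 4↦1, 5↦1, 6↦0]  zeros at y ∈ {6}
  x = 2: [0↦0, 1↦6, 2↦3, 3↦4, 4↦1, 5↦0, 6↦0]  zeros at y ∈ {0, 5, 6}
  x = 3: [0↦5, 1↦0, 2↦2, 3↦3, 4↦2, 5↦5, 6↦4]  zeros at y ∈ {1}
  x = 4: [0↦0, 1↦3, 2↦1, 3↦0, 4↦6, 5↦4, 6↦0]  zeros at y ∈ {0, 3, 6}
  x = 5: [0↦1, 1↦3, 2↦2, 3↦4, 4↦1, 5↦6, 6↦4]  zeros at y ∈ ∅
  x = 6: [0↦3, 1↦2, 2↦0, 3↦3, 4↦3, 5↦6, 6↦4]  zeros at y ∈ {2}
Collecting zeros: affine points = {(0, 4), (1, 6), (2, 0), (2, 5), (2, 6), (3, 1), (4, 0), (4, 3), (4, 6), (6, 2)}.
Total count |C(F_7)_aff| = 10.


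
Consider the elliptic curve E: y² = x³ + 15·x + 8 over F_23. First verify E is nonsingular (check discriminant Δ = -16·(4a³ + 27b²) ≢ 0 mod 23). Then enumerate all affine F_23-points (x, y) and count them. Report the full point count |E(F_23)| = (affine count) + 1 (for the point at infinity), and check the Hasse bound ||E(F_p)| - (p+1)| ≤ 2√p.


Affine points = {(0, 10), (0, 13), (1, 1), (1, 22), (2, 0), (5, 1), (5, 22), (10, 10), (10, 13), (11, 3), (11, 20), (13, 10), (13, 13), (14, 8), (14, 15), (17, 1), (17, 22), (21, 4), (21, 19)}; affine count = 19; |E(F_23)| = 20.

Discriminant check: Δ ∝ 4a³ + 27b² = 4·15³ + 27·8² = 4·3375 + 27·64 ≡ 2 (mod 23). Nonzero ⇒ E is nonsingular.
For each x ∈ F_23, compute rhs = x³ + 15·x + 8 mod 23, then count y ∈ F_23 with y² ≡ rhs.
  x = 0: rhs = 8, matching y values: 10, 13 (2 points).
  x = 1: rhs = 1, matching y values: 1, 22 (2 points).
  x = 2: rhs = 0, matching y values: 0 (1 points).
  x = 3: rhs = 11, matching y values: none (0 points).
  x = 4: rhs = 17, matching y values: none (0 points).
  x = 5: rhs = 1, matching y values: 1, 22 (2 points).
  x = 6: rhs = 15, matching y values: none (0 points).
  x = 7: rhs = 19, matching y values: none (0 points).
  x = 8: rhs = 19, matching y values: none (0 points).
  x = 9: rhs = 21, matching y values: none (0 points).
  x = 10: rhs = 8, matching y values: 10, 13 (2 points).
  x = 11: rhs = 9, matching y values: 3, 20 (2 points).
  x = 12: rhs = 7, matching y values: none (0 points).
  x = 13: rhs = 8, matching y values: 10, 13 (2 points).
  x = 14: rhs = 18, matching y values: 8, 15 (2 points).
  x = 15: rhs = 20, matching y values: none (0 points).
  x = 16: rhs = 20, matching y values: none (0 points).
  x = 17: rhs = 1, matching y values: 1, 22 (2 points).
  x = 18: rhs = 15, matching y values: none (0 points).
  x = 19: rhs = 22, matching y values: none (0 points).
  x = 20: rhs = 5, matching y values: none (0 points).
  x = 21: rhs = 16, matching y values: 4, 19 (2 points).
  x = 22: rhs = 15, matching y values: none (0 points).
Total affine count: 19.
Full point count |E(F_23)| = 19 + 1 = 20.
Hasse bound: |20 − (23+1)| = |-4| = 4 ≤ 2√23 ≈ 9.5917 ✓.


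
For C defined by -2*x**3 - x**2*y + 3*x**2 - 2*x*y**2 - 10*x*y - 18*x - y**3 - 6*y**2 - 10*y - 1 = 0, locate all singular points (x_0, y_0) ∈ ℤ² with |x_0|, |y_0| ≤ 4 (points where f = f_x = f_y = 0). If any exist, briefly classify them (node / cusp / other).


Singular points: {(1, -3)}; classification: cusp.

Compute partial derivatives:
  f_x = -6*x**2 - 2*x*y + 6*x - 2*y**2 - 10*y - 18.
  f_y = -x**2 - 4*x*y - 10*x - 3*y**2 - 12*y - 10.
Scan x_0 ∈ {−4, ..., 4}. For each x_0, f_y(x_0, y) is a polynomial in y; find its integer roots y ∈ {−4, ..., 4}, then test f_x and f at those candidates.
  x = -4: f_y(-4, y) = -3*y**2 + 4*y + 14; no integer root y with |y| ≤ 4.
  x = -3: f_y(-3, y) = 11 - 3*y**2; no integer root y with |y| ≤ 4.
  x = -2: f_y(-2, y) = -3*y**2 - 4*y + 6; no integer root y with |y| ≤ 4.
  x = -1: f_y(-1, y) = -3*y**2 - 8*y - 1; no integer root y with |y| ≤ 4.
  x = 0: f_y(0, y) = -3*y**2 - 12*y - 10; no integer root y with |y| ≤ 4.
  x = 1: f_y(1, y) = -3*y**2 - 16*y - 21; vanishes at y ∈ {-3}. (1, -3): f_x = 0, f = 0 — SINGULAR.
  x = 2: f_y(2, y) = -3*y**2 - 20*y - 34; no integer root y with |y| ≤ 4.
  x = 3: f_y(3, y) = -3*y**2 - 24*y - 49; no integer root y with |y| ≤ 4.
  x = 4: f_y(4, y) = -3*y**2 - 28*y - 66; no integer root y with |y| ≤ 4.
Only singular point on the grid: (1, -3).
Classify: substitute x = 1 + u, y = -3 + v and expand: f = -2*u**3 - u**2*v - 2*u*v**2 - v**3 + v**2.
No constant or linear terms (consistent with a singular point). Quadratic part: v**2. Cubic part: -2*u**3 - u**2*v - 2*u*v**2 - v**3.
The quadratic part v**2 is a perfect square, so there is a single (double) tangent line v = 0, i.e. y = -3. Restricting the cubic part to that line (v = 0) leaves -2*u**3 ≠ 0, so f is not divisible by v and the branch is v² ≈ 2*u**3 to lowest order — this is a cusp.
Classification: cusp.


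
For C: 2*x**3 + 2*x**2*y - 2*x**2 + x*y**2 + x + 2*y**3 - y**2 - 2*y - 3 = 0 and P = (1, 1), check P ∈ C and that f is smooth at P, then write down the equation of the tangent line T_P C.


Tangent line at P: 8*x + 6*y - 14 = 0.

Step 1: f(1, 1) = 0, so P lies on C.
Step 2: partial derivatives
  f_x(x, y) = 6*x**2 + 4*x*y - 4*x + y**2 + 1, f_y(x, y) = 2*x**2 + 2*x*y + 6*y**2 - 2*y - 2.
  f_x(P) = 8, f_y(P) = 6 (gradient nonzero, so P is smooth).
Step 3: tangent line at P: 8·(x − 1) + 6·(y − 1) = 0.
Expanding: 8*x + 6*y - 14 = 0.


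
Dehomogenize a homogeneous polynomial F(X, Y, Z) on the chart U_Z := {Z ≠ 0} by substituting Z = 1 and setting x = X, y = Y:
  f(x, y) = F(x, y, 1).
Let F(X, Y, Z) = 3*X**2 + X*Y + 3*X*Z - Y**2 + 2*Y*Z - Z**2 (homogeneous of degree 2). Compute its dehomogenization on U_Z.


f(x, y) = 3*x**2 + x*y + 3*x - y**2 + 2*y - 1

On U_Z we set Z = 1. Each monomial c·X^i·Y^j·Z^k in F becomes c·x^i·y^j·1^k = c·x^i·y^j.
Substituting Z = 1: F(X, Y, 1) = 3*x**2 + x*y + 3*x - y**2 + 2*y - 1.
Note: deg(f) ≤ deg(F) = 2; strict inequality happens when F is divisible by Z (lost terms).


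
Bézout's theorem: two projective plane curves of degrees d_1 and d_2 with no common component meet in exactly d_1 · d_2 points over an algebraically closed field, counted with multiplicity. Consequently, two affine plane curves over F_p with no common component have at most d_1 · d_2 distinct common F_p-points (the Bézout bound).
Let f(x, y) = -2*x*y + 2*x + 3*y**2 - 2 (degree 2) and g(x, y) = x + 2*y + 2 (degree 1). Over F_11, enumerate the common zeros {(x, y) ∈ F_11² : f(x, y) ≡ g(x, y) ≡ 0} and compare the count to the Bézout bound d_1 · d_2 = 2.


Common zeros: {(2, 9), (5, 2)}; count = 2; Bézout bound = 2.

deg(f) = 2, deg(g) = 1, so Bézout bound = 2.
Scan x ∈ F_11. For each x, list the y ∈ F_11 with f(x, y) ≡ 0 and those with g(x, y) ≡ 0 (mod 11); the common zeros in that column are the intersection.
  x = 0: f ≡ 0 at y ∈ ∅; g ≡ 0 at y ∈ {10}; common: ∅.
  x = 1: f ≡ 0 at y ∈ {0, 8}; g ≡ 0 at y ∈ {4}; common: ∅.
  x = 2: f ≡ 0 at y ∈ {7, 9}; g ≡ 0 at y ∈ {9}; common: {9}.
  x = 3: f ≡ 0 at y ∈ ∅; g ≡ 0 at y ∈ {3}; common: ∅.
  x = 4: f ≡ 0 at y ∈ {4, 6}; g ≡ 0 at y ∈ {8}; common: ∅.
  x = 5: f ≡ 0 at y ∈ {2, 5}; g ≡ 0 at y ∈ {2}; common: {2}.
  x = 6: f ≡ 0 at y ∈ ∅; g ≡ 0 at y ∈ {7}; common: ∅.
  x = 7: f ≡ 0 at y ∈ ∅; g ≡ 0 at y ∈ {1}; common: ∅.
  x = 8: f ≡ 0 at y ∈ {10}; g ≡ 0 at y ∈ {6}; common: ∅.
  x = 9: f ≡ 0 at y ∈ {3}; g ≡ 0 at y ∈ {0}; common: ∅.
  x = 10: f ≡ 0 at y ∈ ∅; g ≡ 0 at y ∈ {5}; common: ∅.
Collecting: common zeros = {(2, 9), (5, 2)}, so the count is 2.
Comparison with the Bézout bound: 2 ≤ 2 = deg(f)·deg(g), as expected for curves with no common component (the bound is attained).
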